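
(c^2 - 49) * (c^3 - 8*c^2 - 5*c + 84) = c^5 - 8*c^4 - 54*c^3 + 476*c^2 + 245*c - 4116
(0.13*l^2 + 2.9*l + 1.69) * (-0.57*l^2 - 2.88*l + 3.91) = -0.0741*l^4 - 2.0274*l^3 - 8.807*l^2 + 6.4718*l + 6.6079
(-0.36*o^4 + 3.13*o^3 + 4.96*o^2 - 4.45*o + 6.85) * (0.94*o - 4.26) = -0.3384*o^5 + 4.4758*o^4 - 8.6714*o^3 - 25.3126*o^2 + 25.396*o - 29.181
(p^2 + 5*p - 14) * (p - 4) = p^3 + p^2 - 34*p + 56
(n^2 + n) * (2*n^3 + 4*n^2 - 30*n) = 2*n^5 + 6*n^4 - 26*n^3 - 30*n^2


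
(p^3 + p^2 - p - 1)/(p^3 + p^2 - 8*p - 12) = (p^3 + p^2 - p - 1)/(p^3 + p^2 - 8*p - 12)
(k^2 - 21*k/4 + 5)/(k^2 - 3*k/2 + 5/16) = 4*(k - 4)/(4*k - 1)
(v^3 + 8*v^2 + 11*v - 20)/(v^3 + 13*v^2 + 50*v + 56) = (v^2 + 4*v - 5)/(v^2 + 9*v + 14)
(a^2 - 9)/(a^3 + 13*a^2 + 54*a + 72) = (a - 3)/(a^2 + 10*a + 24)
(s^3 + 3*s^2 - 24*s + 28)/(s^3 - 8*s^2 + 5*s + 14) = (s^2 + 5*s - 14)/(s^2 - 6*s - 7)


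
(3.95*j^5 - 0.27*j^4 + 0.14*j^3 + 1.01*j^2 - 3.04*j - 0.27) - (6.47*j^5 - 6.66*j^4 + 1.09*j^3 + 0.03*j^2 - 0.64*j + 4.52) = -2.52*j^5 + 6.39*j^4 - 0.95*j^3 + 0.98*j^2 - 2.4*j - 4.79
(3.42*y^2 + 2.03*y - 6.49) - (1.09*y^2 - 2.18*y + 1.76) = 2.33*y^2 + 4.21*y - 8.25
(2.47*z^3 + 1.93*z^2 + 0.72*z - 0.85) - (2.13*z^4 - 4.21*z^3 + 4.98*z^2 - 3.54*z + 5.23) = -2.13*z^4 + 6.68*z^3 - 3.05*z^2 + 4.26*z - 6.08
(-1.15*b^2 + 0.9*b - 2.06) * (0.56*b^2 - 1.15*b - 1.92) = -0.644*b^4 + 1.8265*b^3 + 0.0193999999999996*b^2 + 0.641*b + 3.9552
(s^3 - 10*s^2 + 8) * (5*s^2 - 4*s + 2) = 5*s^5 - 54*s^4 + 42*s^3 + 20*s^2 - 32*s + 16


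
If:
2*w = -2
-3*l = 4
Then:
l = -4/3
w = -1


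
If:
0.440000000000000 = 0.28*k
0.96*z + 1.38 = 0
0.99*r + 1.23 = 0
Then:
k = 1.57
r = -1.24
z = -1.44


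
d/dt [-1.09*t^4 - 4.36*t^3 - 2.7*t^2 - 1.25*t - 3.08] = -4.36*t^3 - 13.08*t^2 - 5.4*t - 1.25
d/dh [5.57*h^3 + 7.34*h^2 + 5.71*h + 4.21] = 16.71*h^2 + 14.68*h + 5.71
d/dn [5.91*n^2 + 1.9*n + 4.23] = 11.82*n + 1.9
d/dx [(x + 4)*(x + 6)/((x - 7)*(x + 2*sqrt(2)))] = (-(x - 7)*(x + 4)*(x + 6) + 2*(x - 7)*(x + 5)*(x + 2*sqrt(2)) - (x + 4)*(x + 6)*(x + 2*sqrt(2)))/((x - 7)^2*(x + 2*sqrt(2))^2)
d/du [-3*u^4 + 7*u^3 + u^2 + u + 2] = -12*u^3 + 21*u^2 + 2*u + 1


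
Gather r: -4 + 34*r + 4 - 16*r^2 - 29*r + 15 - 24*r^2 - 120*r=-40*r^2 - 115*r + 15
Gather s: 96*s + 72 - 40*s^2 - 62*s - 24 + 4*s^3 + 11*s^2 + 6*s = 4*s^3 - 29*s^2 + 40*s + 48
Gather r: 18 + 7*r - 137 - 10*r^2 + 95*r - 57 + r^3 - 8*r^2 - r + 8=r^3 - 18*r^2 + 101*r - 168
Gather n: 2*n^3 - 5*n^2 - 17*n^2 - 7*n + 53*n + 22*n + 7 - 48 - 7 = 2*n^3 - 22*n^2 + 68*n - 48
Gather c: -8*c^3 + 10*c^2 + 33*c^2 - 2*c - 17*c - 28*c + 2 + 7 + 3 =-8*c^3 + 43*c^2 - 47*c + 12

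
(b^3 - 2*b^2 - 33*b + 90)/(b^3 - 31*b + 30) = (b - 3)/(b - 1)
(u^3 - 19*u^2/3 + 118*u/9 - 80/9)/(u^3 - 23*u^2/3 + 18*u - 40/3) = (u - 8/3)/(u - 4)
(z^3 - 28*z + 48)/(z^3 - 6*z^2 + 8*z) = (z + 6)/z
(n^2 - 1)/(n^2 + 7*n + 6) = (n - 1)/(n + 6)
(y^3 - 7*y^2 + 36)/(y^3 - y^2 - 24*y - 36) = (y - 3)/(y + 3)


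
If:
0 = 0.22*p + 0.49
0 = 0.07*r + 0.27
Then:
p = -2.23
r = -3.86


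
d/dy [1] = 0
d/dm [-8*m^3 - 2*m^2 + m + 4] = -24*m^2 - 4*m + 1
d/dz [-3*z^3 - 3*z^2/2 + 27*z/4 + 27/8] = -9*z^2 - 3*z + 27/4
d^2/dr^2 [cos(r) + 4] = -cos(r)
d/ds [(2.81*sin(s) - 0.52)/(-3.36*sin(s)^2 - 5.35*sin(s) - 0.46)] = (9.4416*sin(s)^2 - 3.4944*sin(s) - 4.0746)*cos(s)/(11.2896*sin(s)^4 + 35.952*sin(s)^3 + 31.7137*sin(s)^2 + 4.922*sin(s) + 0.2116)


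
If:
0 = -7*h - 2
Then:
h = -2/7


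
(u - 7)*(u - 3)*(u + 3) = u^3 - 7*u^2 - 9*u + 63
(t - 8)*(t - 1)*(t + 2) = t^3 - 7*t^2 - 10*t + 16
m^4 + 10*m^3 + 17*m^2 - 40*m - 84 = (m - 2)*(m + 2)*(m + 3)*(m + 7)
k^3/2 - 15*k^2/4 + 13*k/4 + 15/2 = (k/2 + 1/2)*(k - 6)*(k - 5/2)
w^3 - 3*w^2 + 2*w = w*(w - 2)*(w - 1)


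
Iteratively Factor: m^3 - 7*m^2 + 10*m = (m)*(m^2 - 7*m + 10) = m*(m - 5)*(m - 2)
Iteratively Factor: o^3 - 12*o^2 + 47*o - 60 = (o - 5)*(o^2 - 7*o + 12) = (o - 5)*(o - 3)*(o - 4)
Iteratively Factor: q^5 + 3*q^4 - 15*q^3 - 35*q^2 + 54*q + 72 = (q + 1)*(q^4 + 2*q^3 - 17*q^2 - 18*q + 72) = (q + 1)*(q + 4)*(q^3 - 2*q^2 - 9*q + 18) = (q + 1)*(q + 3)*(q + 4)*(q^2 - 5*q + 6) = (q - 3)*(q + 1)*(q + 3)*(q + 4)*(q - 2)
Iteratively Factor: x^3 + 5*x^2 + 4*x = (x + 4)*(x^2 + x) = x*(x + 4)*(x + 1)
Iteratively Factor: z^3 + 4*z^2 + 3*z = (z + 3)*(z^2 + z) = z*(z + 3)*(z + 1)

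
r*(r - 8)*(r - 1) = r^3 - 9*r^2 + 8*r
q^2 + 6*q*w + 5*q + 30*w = (q + 5)*(q + 6*w)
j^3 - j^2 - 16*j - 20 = (j - 5)*(j + 2)^2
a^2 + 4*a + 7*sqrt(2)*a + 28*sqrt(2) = (a + 4)*(a + 7*sqrt(2))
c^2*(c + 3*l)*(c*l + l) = c^4*l + 3*c^3*l^2 + c^3*l + 3*c^2*l^2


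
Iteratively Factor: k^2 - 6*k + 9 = (k - 3)*(k - 3)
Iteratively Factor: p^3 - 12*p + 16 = (p + 4)*(p^2 - 4*p + 4) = (p - 2)*(p + 4)*(p - 2)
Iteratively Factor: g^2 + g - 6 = (g + 3)*(g - 2)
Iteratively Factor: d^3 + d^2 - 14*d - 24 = (d - 4)*(d^2 + 5*d + 6) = (d - 4)*(d + 3)*(d + 2)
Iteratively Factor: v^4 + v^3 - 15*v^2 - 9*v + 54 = (v + 3)*(v^3 - 2*v^2 - 9*v + 18) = (v + 3)^2*(v^2 - 5*v + 6) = (v - 3)*(v + 3)^2*(v - 2)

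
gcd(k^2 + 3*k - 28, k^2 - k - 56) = k + 7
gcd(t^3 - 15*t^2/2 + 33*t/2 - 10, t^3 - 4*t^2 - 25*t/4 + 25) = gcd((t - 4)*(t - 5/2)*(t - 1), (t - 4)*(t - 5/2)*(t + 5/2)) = t^2 - 13*t/2 + 10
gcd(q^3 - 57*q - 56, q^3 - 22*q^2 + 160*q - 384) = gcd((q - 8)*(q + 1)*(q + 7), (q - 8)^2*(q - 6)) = q - 8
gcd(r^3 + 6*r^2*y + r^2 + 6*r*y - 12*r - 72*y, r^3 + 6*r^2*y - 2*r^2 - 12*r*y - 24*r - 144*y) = r^2 + 6*r*y + 4*r + 24*y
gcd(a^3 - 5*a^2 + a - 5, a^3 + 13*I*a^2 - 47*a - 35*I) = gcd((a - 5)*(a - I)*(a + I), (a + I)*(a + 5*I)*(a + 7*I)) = a + I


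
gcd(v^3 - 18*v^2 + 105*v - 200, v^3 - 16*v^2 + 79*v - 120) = v^2 - 13*v + 40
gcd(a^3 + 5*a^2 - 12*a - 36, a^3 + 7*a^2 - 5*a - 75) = a - 3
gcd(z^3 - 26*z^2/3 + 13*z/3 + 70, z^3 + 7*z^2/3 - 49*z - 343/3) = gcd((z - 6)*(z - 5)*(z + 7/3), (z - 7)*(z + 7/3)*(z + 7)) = z + 7/3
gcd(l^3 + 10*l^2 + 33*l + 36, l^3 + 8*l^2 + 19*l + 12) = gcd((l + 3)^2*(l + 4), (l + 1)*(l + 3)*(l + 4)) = l^2 + 7*l + 12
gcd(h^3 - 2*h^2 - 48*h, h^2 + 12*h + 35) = 1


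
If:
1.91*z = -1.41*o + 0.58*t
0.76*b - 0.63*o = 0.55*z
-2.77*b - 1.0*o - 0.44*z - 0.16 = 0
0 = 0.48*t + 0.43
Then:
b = -0.10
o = 0.34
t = -0.90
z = -0.52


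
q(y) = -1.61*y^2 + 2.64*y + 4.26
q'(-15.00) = 50.94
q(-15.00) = -397.59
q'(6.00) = -16.68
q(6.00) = -37.86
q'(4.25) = -11.04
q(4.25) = -13.60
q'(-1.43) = 7.24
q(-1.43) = -2.81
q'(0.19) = 2.03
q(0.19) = 4.70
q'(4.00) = -10.24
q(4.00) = -10.94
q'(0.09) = 2.35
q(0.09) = 4.48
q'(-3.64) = 14.36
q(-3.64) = -26.68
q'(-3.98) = 15.46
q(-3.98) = -31.75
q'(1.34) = -1.67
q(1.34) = 4.91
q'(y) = 2.64 - 3.22*y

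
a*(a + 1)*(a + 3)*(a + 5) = a^4 + 9*a^3 + 23*a^2 + 15*a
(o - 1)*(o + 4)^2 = o^3 + 7*o^2 + 8*o - 16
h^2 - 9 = (h - 3)*(h + 3)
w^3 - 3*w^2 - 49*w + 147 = (w - 7)*(w - 3)*(w + 7)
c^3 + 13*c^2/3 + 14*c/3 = c*(c + 2)*(c + 7/3)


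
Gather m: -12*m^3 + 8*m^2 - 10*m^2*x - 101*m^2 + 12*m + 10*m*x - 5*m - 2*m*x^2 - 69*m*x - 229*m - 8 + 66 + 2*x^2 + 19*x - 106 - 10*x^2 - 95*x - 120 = -12*m^3 + m^2*(-10*x - 93) + m*(-2*x^2 - 59*x - 222) - 8*x^2 - 76*x - 168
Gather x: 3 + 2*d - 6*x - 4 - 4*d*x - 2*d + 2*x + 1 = x*(-4*d - 4)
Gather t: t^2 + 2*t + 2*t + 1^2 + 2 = t^2 + 4*t + 3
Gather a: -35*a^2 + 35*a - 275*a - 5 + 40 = -35*a^2 - 240*a + 35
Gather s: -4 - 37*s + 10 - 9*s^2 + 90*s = -9*s^2 + 53*s + 6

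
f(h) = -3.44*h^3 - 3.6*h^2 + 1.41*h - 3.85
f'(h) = -10.32*h^2 - 7.2*h + 1.41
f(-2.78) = 38.32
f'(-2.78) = -58.33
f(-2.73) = 35.46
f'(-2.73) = -55.85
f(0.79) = -6.68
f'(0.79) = -10.72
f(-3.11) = 60.42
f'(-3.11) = -76.01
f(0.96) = -8.86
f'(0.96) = -15.01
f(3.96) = -268.34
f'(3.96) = -188.94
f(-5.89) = 565.87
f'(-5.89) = -314.20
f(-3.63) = 108.14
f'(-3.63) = -108.44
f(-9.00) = 2199.62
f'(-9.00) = -769.71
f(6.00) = -868.03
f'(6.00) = -413.31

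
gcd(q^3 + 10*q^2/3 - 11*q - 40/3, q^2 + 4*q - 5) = q + 5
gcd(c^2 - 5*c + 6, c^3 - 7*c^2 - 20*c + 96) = c - 3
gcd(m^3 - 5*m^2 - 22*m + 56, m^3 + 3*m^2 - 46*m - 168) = m^2 - 3*m - 28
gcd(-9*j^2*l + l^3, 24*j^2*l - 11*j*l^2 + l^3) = 3*j*l - l^2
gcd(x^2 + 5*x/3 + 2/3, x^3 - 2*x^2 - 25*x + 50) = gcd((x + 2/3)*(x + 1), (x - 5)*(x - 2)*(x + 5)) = 1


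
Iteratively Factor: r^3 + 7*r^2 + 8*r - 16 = (r + 4)*(r^2 + 3*r - 4) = (r - 1)*(r + 4)*(r + 4)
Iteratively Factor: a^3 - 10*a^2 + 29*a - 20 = (a - 4)*(a^2 - 6*a + 5) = (a - 5)*(a - 4)*(a - 1)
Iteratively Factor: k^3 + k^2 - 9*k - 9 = (k + 1)*(k^2 - 9) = (k - 3)*(k + 1)*(k + 3)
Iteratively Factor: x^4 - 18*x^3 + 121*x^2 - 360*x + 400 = (x - 5)*(x^3 - 13*x^2 + 56*x - 80) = (x - 5)*(x - 4)*(x^2 - 9*x + 20) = (x - 5)^2*(x - 4)*(x - 4)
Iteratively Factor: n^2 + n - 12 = (n - 3)*(n + 4)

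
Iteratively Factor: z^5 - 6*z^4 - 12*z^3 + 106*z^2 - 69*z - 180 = (z - 5)*(z^4 - z^3 - 17*z^2 + 21*z + 36) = (z - 5)*(z + 1)*(z^3 - 2*z^2 - 15*z + 36) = (z - 5)*(z + 1)*(z + 4)*(z^2 - 6*z + 9) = (z - 5)*(z - 3)*(z + 1)*(z + 4)*(z - 3)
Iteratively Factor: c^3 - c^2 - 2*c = (c + 1)*(c^2 - 2*c) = (c - 2)*(c + 1)*(c)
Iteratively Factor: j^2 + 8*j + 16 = (j + 4)*(j + 4)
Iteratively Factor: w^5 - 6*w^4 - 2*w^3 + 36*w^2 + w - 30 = (w - 1)*(w^4 - 5*w^3 - 7*w^2 + 29*w + 30) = (w - 5)*(w - 1)*(w^3 - 7*w - 6) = (w - 5)*(w - 1)*(w + 2)*(w^2 - 2*w - 3) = (w - 5)*(w - 1)*(w + 1)*(w + 2)*(w - 3)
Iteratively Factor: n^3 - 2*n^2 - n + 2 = (n - 2)*(n^2 - 1) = (n - 2)*(n + 1)*(n - 1)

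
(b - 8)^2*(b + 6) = b^3 - 10*b^2 - 32*b + 384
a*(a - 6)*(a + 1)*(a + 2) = a^4 - 3*a^3 - 16*a^2 - 12*a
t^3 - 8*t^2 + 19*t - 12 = (t - 4)*(t - 3)*(t - 1)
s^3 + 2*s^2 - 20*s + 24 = (s - 2)^2*(s + 6)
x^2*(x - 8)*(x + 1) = x^4 - 7*x^3 - 8*x^2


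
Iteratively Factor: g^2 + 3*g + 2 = (g + 2)*(g + 1)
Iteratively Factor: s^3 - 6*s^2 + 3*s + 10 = (s - 2)*(s^2 - 4*s - 5) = (s - 5)*(s - 2)*(s + 1)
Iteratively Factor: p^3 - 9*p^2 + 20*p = (p)*(p^2 - 9*p + 20) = p*(p - 4)*(p - 5)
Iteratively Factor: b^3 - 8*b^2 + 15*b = (b)*(b^2 - 8*b + 15) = b*(b - 3)*(b - 5)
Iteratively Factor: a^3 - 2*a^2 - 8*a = (a - 4)*(a^2 + 2*a) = a*(a - 4)*(a + 2)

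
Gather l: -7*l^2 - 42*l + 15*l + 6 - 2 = -7*l^2 - 27*l + 4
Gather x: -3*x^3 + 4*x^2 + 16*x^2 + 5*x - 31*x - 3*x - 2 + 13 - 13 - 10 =-3*x^3 + 20*x^2 - 29*x - 12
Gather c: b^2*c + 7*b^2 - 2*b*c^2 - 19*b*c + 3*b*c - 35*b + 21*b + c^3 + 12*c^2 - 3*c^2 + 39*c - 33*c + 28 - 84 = 7*b^2 - 14*b + c^3 + c^2*(9 - 2*b) + c*(b^2 - 16*b + 6) - 56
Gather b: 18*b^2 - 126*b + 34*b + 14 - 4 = 18*b^2 - 92*b + 10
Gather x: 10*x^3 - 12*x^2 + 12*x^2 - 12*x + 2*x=10*x^3 - 10*x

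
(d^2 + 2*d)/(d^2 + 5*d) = (d + 2)/(d + 5)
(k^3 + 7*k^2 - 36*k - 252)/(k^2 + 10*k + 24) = (k^2 + k - 42)/(k + 4)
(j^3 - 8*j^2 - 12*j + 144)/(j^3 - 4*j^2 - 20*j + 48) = (j - 6)/(j - 2)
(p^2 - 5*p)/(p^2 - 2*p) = (p - 5)/(p - 2)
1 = 1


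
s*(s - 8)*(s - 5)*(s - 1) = s^4 - 14*s^3 + 53*s^2 - 40*s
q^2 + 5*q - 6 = (q - 1)*(q + 6)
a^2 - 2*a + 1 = (a - 1)^2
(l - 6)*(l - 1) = l^2 - 7*l + 6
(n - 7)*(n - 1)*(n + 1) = n^3 - 7*n^2 - n + 7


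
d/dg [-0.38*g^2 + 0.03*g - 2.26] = 0.03 - 0.76*g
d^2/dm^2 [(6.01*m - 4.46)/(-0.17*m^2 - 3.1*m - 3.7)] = (-(0.34*m + 3.1)*(0.68*m + 6.2)*(6.01*m - 4.46) + (6.1302*m + 35.7456)*(0.17*m^2 + 3.1*m + 3.7))/(0.17*m^2 + 3.1*m + 3.7)^3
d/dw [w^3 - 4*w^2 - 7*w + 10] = 3*w^2 - 8*w - 7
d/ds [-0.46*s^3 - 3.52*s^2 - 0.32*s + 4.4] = -1.38*s^2 - 7.04*s - 0.32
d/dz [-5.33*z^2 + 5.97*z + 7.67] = 5.97 - 10.66*z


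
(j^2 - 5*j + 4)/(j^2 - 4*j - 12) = (-j^2 + 5*j - 4)/(-j^2 + 4*j + 12)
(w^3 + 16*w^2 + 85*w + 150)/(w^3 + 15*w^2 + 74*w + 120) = (w + 5)/(w + 4)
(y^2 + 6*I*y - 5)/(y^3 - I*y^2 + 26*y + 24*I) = (y + 5*I)/(y^2 - 2*I*y + 24)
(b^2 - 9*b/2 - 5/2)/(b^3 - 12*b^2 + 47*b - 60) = (b + 1/2)/(b^2 - 7*b + 12)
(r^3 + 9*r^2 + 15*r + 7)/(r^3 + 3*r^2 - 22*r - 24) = (r^2 + 8*r + 7)/(r^2 + 2*r - 24)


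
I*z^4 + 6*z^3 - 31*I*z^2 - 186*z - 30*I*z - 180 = (z - 6)*(z + 5)*(z - 6*I)*(I*z + I)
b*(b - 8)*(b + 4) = b^3 - 4*b^2 - 32*b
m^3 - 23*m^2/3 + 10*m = m*(m - 6)*(m - 5/3)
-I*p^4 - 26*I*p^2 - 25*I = (p - 5*I)*(p - I)*(p + 5*I)*(-I*p + 1)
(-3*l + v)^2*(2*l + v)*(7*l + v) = 126*l^4 - 3*l^3*v - 31*l^2*v^2 + 3*l*v^3 + v^4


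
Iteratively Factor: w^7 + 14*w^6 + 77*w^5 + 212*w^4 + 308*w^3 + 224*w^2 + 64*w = (w + 4)*(w^6 + 10*w^5 + 37*w^4 + 64*w^3 + 52*w^2 + 16*w) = (w + 1)*(w + 4)*(w^5 + 9*w^4 + 28*w^3 + 36*w^2 + 16*w) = (w + 1)*(w + 4)^2*(w^4 + 5*w^3 + 8*w^2 + 4*w) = (w + 1)*(w + 2)*(w + 4)^2*(w^3 + 3*w^2 + 2*w) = (w + 1)*(w + 2)^2*(w + 4)^2*(w^2 + w) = (w + 1)^2*(w + 2)^2*(w + 4)^2*(w)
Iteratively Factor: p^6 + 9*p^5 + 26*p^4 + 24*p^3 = (p + 4)*(p^5 + 5*p^4 + 6*p^3) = p*(p + 4)*(p^4 + 5*p^3 + 6*p^2) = p*(p + 3)*(p + 4)*(p^3 + 2*p^2) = p*(p + 2)*(p + 3)*(p + 4)*(p^2) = p^2*(p + 2)*(p + 3)*(p + 4)*(p)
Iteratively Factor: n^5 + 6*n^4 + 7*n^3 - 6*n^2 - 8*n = (n + 4)*(n^4 + 2*n^3 - n^2 - 2*n) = (n + 2)*(n + 4)*(n^3 - n) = n*(n + 2)*(n + 4)*(n^2 - 1) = n*(n + 1)*(n + 2)*(n + 4)*(n - 1)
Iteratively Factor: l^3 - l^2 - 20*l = (l)*(l^2 - l - 20) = l*(l - 5)*(l + 4)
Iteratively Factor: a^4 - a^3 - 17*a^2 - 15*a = (a)*(a^3 - a^2 - 17*a - 15) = a*(a + 1)*(a^2 - 2*a - 15) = a*(a + 1)*(a + 3)*(a - 5)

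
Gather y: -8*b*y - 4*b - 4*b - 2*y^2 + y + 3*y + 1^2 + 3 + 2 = -8*b - 2*y^2 + y*(4 - 8*b) + 6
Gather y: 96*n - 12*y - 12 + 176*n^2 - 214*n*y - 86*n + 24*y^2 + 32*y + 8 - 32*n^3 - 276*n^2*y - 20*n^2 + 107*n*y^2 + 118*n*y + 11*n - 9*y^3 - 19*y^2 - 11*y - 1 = -32*n^3 + 156*n^2 + 21*n - 9*y^3 + y^2*(107*n + 5) + y*(-276*n^2 - 96*n + 9) - 5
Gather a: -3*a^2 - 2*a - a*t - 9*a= -3*a^2 + a*(-t - 11)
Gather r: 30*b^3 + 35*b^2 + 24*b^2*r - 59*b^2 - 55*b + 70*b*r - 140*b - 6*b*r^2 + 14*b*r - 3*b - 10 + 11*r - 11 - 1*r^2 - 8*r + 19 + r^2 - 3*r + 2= 30*b^3 - 24*b^2 - 6*b*r^2 - 198*b + r*(24*b^2 + 84*b)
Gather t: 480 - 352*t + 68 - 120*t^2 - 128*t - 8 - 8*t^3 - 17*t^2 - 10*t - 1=-8*t^3 - 137*t^2 - 490*t + 539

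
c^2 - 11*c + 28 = (c - 7)*(c - 4)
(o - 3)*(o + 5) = o^2 + 2*o - 15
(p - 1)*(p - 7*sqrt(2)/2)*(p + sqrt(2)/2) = p^3 - 3*sqrt(2)*p^2 - p^2 - 7*p/2 + 3*sqrt(2)*p + 7/2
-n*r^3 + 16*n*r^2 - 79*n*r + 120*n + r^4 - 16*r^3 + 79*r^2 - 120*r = (-n + r)*(r - 8)*(r - 5)*(r - 3)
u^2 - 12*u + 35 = (u - 7)*(u - 5)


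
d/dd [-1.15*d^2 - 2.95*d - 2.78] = -2.3*d - 2.95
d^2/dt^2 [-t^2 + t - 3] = -2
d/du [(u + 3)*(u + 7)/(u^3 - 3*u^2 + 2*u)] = (-u^4 - 20*u^3 - 31*u^2 + 126*u - 42)/(u^2*(u^4 - 6*u^3 + 13*u^2 - 12*u + 4))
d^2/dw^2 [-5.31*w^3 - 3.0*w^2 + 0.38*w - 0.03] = -31.86*w - 6.0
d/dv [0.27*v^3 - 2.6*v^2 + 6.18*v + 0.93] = 0.81*v^2 - 5.2*v + 6.18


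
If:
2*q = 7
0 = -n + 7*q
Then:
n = 49/2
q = 7/2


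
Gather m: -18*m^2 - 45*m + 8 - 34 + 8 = -18*m^2 - 45*m - 18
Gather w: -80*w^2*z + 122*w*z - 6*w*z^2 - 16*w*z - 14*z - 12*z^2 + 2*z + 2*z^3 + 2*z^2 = -80*w^2*z + w*(-6*z^2 + 106*z) + 2*z^3 - 10*z^2 - 12*z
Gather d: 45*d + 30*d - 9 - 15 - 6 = 75*d - 30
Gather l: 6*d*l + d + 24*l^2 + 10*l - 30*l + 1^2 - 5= d + 24*l^2 + l*(6*d - 20) - 4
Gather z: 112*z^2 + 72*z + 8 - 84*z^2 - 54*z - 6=28*z^2 + 18*z + 2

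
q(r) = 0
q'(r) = 0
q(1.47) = 0.00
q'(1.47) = 0.00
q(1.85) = 0.00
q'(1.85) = 0.00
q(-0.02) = 0.00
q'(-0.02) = 0.00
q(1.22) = 0.00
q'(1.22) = 0.00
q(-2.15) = 0.00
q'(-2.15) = 0.00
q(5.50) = 0.00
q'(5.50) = 0.00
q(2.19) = 0.00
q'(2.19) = 0.00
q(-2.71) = 0.00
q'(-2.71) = 0.00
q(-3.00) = 0.00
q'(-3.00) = 0.00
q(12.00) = 0.00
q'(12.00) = 0.00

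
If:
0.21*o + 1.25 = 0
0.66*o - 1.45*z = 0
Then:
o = -5.95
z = -2.71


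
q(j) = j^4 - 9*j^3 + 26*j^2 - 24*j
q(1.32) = -4.04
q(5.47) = 68.92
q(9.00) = 1890.00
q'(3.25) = -2.88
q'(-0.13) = -31.23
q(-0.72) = 34.39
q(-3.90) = 1254.28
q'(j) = 4*j^3 - 27*j^2 + 52*j - 24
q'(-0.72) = -76.93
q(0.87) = -6.55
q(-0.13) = 3.58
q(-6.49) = 5485.22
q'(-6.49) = -2592.16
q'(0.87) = 3.44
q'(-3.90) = -874.75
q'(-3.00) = -531.00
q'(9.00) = 1173.00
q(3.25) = -0.76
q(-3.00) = 630.00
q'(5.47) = 107.24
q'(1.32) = 6.80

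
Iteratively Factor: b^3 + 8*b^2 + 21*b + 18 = (b + 3)*(b^2 + 5*b + 6) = (b + 3)^2*(b + 2)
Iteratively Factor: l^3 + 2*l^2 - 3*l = (l)*(l^2 + 2*l - 3) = l*(l - 1)*(l + 3)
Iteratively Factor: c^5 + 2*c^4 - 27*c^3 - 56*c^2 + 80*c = (c - 1)*(c^4 + 3*c^3 - 24*c^2 - 80*c) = (c - 5)*(c - 1)*(c^3 + 8*c^2 + 16*c) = c*(c - 5)*(c - 1)*(c^2 + 8*c + 16) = c*(c - 5)*(c - 1)*(c + 4)*(c + 4)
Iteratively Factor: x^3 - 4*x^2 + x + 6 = (x + 1)*(x^2 - 5*x + 6) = (x - 3)*(x + 1)*(x - 2)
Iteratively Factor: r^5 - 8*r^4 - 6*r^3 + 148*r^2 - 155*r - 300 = (r - 3)*(r^4 - 5*r^3 - 21*r^2 + 85*r + 100) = (r - 3)*(r + 1)*(r^3 - 6*r^2 - 15*r + 100) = (r - 3)*(r + 1)*(r + 4)*(r^2 - 10*r + 25) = (r - 5)*(r - 3)*(r + 1)*(r + 4)*(r - 5)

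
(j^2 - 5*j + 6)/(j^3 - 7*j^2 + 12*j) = (j - 2)/(j*(j - 4))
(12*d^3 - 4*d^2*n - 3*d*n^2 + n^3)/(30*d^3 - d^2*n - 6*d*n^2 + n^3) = (2*d - n)/(5*d - n)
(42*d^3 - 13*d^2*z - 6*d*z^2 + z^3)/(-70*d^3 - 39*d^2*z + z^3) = (-6*d^2 + d*z + z^2)/(10*d^2 + 7*d*z + z^2)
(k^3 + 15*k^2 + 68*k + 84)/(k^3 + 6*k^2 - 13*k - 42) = (k + 6)/(k - 3)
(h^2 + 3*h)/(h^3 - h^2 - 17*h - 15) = h/(h^2 - 4*h - 5)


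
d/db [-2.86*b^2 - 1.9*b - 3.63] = -5.72*b - 1.9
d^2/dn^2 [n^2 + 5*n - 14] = 2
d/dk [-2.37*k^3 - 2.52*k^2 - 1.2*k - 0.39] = -7.11*k^2 - 5.04*k - 1.2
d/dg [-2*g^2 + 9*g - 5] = 9 - 4*g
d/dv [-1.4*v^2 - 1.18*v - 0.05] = -2.8*v - 1.18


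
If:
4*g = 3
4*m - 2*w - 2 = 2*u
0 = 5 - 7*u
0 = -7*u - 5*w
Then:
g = 3/4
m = 5/14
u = 5/7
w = -1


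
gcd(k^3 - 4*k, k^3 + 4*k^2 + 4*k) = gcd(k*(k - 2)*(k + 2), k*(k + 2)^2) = k^2 + 2*k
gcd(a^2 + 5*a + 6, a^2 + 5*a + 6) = a^2 + 5*a + 6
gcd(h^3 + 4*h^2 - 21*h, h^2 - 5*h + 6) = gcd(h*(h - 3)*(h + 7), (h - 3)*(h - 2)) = h - 3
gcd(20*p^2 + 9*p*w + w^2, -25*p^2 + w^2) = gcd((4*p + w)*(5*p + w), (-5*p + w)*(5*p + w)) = 5*p + w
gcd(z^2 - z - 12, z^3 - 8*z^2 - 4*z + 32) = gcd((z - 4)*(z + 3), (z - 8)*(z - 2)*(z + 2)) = 1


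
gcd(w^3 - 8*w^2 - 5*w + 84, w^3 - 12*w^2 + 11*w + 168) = w^2 - 4*w - 21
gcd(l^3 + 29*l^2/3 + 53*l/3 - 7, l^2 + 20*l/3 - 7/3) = l^2 + 20*l/3 - 7/3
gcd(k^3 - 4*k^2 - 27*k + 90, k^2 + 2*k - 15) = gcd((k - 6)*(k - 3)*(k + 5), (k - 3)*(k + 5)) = k^2 + 2*k - 15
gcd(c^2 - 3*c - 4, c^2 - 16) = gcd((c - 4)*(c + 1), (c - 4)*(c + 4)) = c - 4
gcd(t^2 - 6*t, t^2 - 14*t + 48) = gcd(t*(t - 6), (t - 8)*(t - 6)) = t - 6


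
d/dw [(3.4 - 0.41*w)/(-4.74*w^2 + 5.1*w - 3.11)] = (-1.9434*w^2 + 32.232*w - 16.0649)/(22.4676*w^4 - 48.348*w^3 + 55.4928*w^2 - 31.722*w + 9.6721)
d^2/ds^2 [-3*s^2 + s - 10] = -6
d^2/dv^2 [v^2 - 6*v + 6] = 2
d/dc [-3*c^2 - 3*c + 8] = -6*c - 3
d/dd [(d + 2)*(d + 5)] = 2*d + 7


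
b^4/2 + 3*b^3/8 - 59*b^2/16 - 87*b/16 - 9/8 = (b/2 + 1)*(b - 3)*(b + 1/4)*(b + 3/2)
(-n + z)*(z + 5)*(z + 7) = -n*z^2 - 12*n*z - 35*n + z^3 + 12*z^2 + 35*z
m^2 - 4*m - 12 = (m - 6)*(m + 2)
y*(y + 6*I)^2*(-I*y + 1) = -I*y^4 + 13*y^3 + 48*I*y^2 - 36*y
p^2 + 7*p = p*(p + 7)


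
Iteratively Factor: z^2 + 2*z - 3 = (z + 3)*(z - 1)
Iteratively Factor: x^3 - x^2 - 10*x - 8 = (x + 2)*(x^2 - 3*x - 4) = (x + 1)*(x + 2)*(x - 4)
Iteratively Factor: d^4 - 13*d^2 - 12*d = (d - 4)*(d^3 + 4*d^2 + 3*d) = (d - 4)*(d + 1)*(d^2 + 3*d) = d*(d - 4)*(d + 1)*(d + 3)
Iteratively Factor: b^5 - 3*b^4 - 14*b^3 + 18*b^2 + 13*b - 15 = (b - 1)*(b^4 - 2*b^3 - 16*b^2 + 2*b + 15) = (b - 1)*(b + 3)*(b^3 - 5*b^2 - b + 5) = (b - 1)*(b + 1)*(b + 3)*(b^2 - 6*b + 5) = (b - 1)^2*(b + 1)*(b + 3)*(b - 5)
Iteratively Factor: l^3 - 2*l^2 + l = (l)*(l^2 - 2*l + 1) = l*(l - 1)*(l - 1)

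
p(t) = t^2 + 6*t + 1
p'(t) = 2*t + 6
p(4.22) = 44.13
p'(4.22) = 14.44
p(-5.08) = -3.67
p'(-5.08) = -4.16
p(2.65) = 23.92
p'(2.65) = 11.30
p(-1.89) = -6.77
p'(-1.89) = 2.22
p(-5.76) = -0.38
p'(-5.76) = -5.52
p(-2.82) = -7.97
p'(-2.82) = 0.36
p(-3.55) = -7.70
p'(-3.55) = -1.10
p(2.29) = 19.98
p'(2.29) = 10.58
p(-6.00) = 1.00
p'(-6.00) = -6.00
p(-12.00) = 73.00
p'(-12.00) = -18.00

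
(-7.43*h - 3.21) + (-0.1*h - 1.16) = -7.53*h - 4.37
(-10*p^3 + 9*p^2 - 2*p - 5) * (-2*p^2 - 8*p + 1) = 20*p^5 + 62*p^4 - 78*p^3 + 35*p^2 + 38*p - 5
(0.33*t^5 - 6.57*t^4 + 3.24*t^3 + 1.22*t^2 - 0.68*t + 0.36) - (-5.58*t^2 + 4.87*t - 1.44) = 0.33*t^5 - 6.57*t^4 + 3.24*t^3 + 6.8*t^2 - 5.55*t + 1.8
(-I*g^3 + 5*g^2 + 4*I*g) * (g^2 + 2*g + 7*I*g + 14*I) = -I*g^5 + 12*g^4 - 2*I*g^4 + 24*g^3 + 39*I*g^3 - 28*g^2 + 78*I*g^2 - 56*g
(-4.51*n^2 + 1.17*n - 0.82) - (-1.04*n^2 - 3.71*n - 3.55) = -3.47*n^2 + 4.88*n + 2.73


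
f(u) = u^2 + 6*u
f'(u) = 2*u + 6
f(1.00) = 7.00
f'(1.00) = 8.00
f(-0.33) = -1.87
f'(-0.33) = 5.34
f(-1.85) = -7.68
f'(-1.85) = 2.30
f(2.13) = 17.32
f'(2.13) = 10.26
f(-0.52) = -2.85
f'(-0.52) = 4.96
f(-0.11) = -0.65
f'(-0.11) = 5.78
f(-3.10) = -8.99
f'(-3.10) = -0.20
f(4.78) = 51.53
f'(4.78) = 15.56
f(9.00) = 135.00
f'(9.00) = 24.00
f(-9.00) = 27.00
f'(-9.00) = -12.00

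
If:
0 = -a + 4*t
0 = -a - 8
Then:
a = -8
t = -2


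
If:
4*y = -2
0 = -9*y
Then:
No Solution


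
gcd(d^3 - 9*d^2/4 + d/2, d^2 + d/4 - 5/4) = 1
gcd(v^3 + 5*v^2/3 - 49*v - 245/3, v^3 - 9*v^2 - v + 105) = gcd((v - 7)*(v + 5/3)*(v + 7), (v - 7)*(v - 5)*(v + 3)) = v - 7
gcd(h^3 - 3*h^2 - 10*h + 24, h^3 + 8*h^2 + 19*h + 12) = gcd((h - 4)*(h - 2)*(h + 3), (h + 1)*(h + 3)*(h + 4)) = h + 3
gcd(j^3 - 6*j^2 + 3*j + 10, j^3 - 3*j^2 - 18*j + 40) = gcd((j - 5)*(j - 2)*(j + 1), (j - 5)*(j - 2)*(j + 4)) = j^2 - 7*j + 10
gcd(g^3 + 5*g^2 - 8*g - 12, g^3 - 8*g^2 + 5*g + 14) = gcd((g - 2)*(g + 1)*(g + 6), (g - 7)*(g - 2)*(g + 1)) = g^2 - g - 2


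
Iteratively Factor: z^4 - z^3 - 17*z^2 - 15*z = (z - 5)*(z^3 + 4*z^2 + 3*z) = z*(z - 5)*(z^2 + 4*z + 3) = z*(z - 5)*(z + 3)*(z + 1)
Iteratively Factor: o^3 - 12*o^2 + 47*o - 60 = (o - 4)*(o^2 - 8*o + 15) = (o - 4)*(o - 3)*(o - 5)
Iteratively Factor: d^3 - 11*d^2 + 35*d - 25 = (d - 5)*(d^2 - 6*d + 5) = (d - 5)*(d - 1)*(d - 5)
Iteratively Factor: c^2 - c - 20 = (c + 4)*(c - 5)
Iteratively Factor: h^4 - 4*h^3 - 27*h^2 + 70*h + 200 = (h + 4)*(h^3 - 8*h^2 + 5*h + 50) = (h - 5)*(h + 4)*(h^2 - 3*h - 10) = (h - 5)^2*(h + 4)*(h + 2)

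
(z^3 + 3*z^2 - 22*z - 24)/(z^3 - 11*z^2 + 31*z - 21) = (z^3 + 3*z^2 - 22*z - 24)/(z^3 - 11*z^2 + 31*z - 21)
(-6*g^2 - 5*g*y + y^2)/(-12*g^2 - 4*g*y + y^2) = (g + y)/(2*g + y)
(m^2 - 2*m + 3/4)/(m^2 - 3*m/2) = (m - 1/2)/m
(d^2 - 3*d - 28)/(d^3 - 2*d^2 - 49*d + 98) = (d + 4)/(d^2 + 5*d - 14)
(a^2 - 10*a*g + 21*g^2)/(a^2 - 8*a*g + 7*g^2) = (a - 3*g)/(a - g)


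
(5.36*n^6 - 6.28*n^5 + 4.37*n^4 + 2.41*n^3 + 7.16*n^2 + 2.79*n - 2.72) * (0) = 0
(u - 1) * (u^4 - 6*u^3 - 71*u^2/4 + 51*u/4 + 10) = u^5 - 7*u^4 - 47*u^3/4 + 61*u^2/2 - 11*u/4 - 10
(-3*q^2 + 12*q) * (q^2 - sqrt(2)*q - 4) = -3*q^4 + 3*sqrt(2)*q^3 + 12*q^3 - 12*sqrt(2)*q^2 + 12*q^2 - 48*q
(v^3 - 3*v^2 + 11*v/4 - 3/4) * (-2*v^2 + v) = -2*v^5 + 7*v^4 - 17*v^3/2 + 17*v^2/4 - 3*v/4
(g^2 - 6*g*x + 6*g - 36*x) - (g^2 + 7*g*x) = -13*g*x + 6*g - 36*x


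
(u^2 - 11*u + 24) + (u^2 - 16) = 2*u^2 - 11*u + 8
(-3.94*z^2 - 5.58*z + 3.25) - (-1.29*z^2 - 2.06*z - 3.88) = -2.65*z^2 - 3.52*z + 7.13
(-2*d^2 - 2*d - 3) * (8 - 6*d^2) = 12*d^4 + 12*d^3 + 2*d^2 - 16*d - 24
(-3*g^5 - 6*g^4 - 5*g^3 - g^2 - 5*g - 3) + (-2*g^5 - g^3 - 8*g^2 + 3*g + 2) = -5*g^5 - 6*g^4 - 6*g^3 - 9*g^2 - 2*g - 1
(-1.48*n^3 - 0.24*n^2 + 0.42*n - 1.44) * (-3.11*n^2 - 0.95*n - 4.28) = 4.6028*n^5 + 2.1524*n^4 + 5.2562*n^3 + 5.1066*n^2 - 0.4296*n + 6.1632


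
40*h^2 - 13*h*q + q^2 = (-8*h + q)*(-5*h + q)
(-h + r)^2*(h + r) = h^3 - h^2*r - h*r^2 + r^3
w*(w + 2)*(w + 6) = w^3 + 8*w^2 + 12*w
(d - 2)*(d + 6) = d^2 + 4*d - 12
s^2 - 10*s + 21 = (s - 7)*(s - 3)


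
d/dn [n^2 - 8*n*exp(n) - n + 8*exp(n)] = -8*n*exp(n) + 2*n - 1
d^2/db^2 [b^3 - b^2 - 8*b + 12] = 6*b - 2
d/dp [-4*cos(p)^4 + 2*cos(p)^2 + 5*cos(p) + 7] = (16*cos(p)^3 - 4*cos(p) - 5)*sin(p)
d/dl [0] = 0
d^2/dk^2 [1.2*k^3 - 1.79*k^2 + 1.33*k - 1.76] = 7.2*k - 3.58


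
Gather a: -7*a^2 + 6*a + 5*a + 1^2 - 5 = -7*a^2 + 11*a - 4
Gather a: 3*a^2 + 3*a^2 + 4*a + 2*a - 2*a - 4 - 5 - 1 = 6*a^2 + 4*a - 10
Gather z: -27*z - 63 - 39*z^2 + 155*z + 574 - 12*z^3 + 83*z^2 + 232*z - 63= -12*z^3 + 44*z^2 + 360*z + 448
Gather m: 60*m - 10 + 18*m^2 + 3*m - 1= 18*m^2 + 63*m - 11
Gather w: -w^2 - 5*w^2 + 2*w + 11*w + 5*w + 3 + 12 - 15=-6*w^2 + 18*w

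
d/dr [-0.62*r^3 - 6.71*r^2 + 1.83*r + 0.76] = -1.86*r^2 - 13.42*r + 1.83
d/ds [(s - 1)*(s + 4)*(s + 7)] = 3*s^2 + 20*s + 17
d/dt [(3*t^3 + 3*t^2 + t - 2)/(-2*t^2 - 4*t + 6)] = (-3*t^4 - 12*t^3 + 22*t^2 + 14*t - 1)/(2*(t^4 + 4*t^3 - 2*t^2 - 12*t + 9))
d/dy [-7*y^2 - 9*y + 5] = -14*y - 9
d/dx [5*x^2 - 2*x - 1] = 10*x - 2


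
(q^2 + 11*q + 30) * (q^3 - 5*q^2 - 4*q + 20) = q^5 + 6*q^4 - 29*q^3 - 174*q^2 + 100*q + 600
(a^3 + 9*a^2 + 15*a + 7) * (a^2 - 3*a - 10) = a^5 + 6*a^4 - 22*a^3 - 128*a^2 - 171*a - 70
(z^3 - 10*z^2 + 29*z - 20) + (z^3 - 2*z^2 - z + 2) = 2*z^3 - 12*z^2 + 28*z - 18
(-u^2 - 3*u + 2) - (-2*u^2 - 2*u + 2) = u^2 - u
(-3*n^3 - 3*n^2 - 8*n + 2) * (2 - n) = 3*n^4 - 3*n^3 + 2*n^2 - 18*n + 4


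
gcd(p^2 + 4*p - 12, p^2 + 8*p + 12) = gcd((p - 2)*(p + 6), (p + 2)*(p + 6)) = p + 6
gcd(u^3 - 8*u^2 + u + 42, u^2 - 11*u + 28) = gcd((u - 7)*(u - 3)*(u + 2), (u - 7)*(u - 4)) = u - 7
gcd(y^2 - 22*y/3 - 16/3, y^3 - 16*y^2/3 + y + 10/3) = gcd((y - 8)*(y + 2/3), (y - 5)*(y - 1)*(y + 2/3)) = y + 2/3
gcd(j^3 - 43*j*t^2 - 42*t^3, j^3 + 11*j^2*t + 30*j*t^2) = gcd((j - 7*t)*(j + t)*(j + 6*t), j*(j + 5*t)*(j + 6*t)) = j + 6*t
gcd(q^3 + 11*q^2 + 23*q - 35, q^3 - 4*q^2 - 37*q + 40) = q^2 + 4*q - 5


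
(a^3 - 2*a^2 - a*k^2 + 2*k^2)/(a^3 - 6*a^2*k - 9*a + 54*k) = (a^3 - 2*a^2 - a*k^2 + 2*k^2)/(a^3 - 6*a^2*k - 9*a + 54*k)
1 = 1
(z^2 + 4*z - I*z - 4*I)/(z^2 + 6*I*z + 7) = (z + 4)/(z + 7*I)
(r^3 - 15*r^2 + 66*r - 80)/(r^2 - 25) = (r^2 - 10*r + 16)/(r + 5)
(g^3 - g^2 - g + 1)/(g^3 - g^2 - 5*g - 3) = (g^2 - 2*g + 1)/(g^2 - 2*g - 3)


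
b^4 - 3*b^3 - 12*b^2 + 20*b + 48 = (b - 4)*(b - 3)*(b + 2)^2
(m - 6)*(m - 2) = m^2 - 8*m + 12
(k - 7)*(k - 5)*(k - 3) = k^3 - 15*k^2 + 71*k - 105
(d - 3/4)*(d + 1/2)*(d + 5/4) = d^3 + d^2 - 11*d/16 - 15/32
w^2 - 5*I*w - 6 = (w - 3*I)*(w - 2*I)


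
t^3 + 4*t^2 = t^2*(t + 4)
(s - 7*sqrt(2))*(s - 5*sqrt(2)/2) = s^2 - 19*sqrt(2)*s/2 + 35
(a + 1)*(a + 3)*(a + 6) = a^3 + 10*a^2 + 27*a + 18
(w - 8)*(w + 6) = w^2 - 2*w - 48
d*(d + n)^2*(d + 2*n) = d^4 + 4*d^3*n + 5*d^2*n^2 + 2*d*n^3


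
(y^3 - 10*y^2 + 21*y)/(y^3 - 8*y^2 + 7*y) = (y - 3)/(y - 1)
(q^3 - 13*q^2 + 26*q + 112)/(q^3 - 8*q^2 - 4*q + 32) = (q - 7)/(q - 2)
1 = 1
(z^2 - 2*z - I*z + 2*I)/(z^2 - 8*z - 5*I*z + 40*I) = (z^2 - 2*z - I*z + 2*I)/(z^2 - 8*z - 5*I*z + 40*I)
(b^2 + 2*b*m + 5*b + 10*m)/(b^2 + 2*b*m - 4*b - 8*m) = (b + 5)/(b - 4)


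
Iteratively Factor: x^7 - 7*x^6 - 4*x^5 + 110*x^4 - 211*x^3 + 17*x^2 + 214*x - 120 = (x - 1)*(x^6 - 6*x^5 - 10*x^4 + 100*x^3 - 111*x^2 - 94*x + 120) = (x - 1)^2*(x^5 - 5*x^4 - 15*x^3 + 85*x^2 - 26*x - 120) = (x - 2)*(x - 1)^2*(x^4 - 3*x^3 - 21*x^2 + 43*x + 60) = (x - 5)*(x - 2)*(x - 1)^2*(x^3 + 2*x^2 - 11*x - 12) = (x - 5)*(x - 3)*(x - 2)*(x - 1)^2*(x^2 + 5*x + 4) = (x - 5)*(x - 3)*(x - 2)*(x - 1)^2*(x + 1)*(x + 4)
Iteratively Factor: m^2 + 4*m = (m + 4)*(m)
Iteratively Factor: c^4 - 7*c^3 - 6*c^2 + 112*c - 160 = (c + 4)*(c^3 - 11*c^2 + 38*c - 40) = (c - 2)*(c + 4)*(c^2 - 9*c + 20) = (c - 4)*(c - 2)*(c + 4)*(c - 5)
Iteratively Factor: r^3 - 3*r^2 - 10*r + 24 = (r + 3)*(r^2 - 6*r + 8) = (r - 4)*(r + 3)*(r - 2)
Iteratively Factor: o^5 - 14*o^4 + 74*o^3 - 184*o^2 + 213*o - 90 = (o - 1)*(o^4 - 13*o^3 + 61*o^2 - 123*o + 90) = (o - 2)*(o - 1)*(o^3 - 11*o^2 + 39*o - 45) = (o - 5)*(o - 2)*(o - 1)*(o^2 - 6*o + 9) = (o - 5)*(o - 3)*(o - 2)*(o - 1)*(o - 3)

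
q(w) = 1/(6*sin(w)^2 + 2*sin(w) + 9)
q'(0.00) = -0.02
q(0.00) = 0.11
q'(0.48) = -0.05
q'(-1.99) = -0.02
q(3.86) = 0.10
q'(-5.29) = -0.03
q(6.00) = 0.11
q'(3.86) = -0.04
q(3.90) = 0.10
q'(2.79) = 0.05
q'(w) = (-12*sin(w)*cos(w) - 2*cos(w))/(6*sin(w)^2 + 2*sin(w) + 9)^2 = -2*(6*sin(w) + 1)*cos(w)/(6*sin(w)^2 + 2*sin(w) + 9)^2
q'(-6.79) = 0.04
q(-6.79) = 0.11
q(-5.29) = 0.07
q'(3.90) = -0.04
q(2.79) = 0.10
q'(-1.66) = -0.01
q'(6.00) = 0.02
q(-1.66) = 0.08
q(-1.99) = 0.08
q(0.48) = 0.09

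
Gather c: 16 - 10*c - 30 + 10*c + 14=0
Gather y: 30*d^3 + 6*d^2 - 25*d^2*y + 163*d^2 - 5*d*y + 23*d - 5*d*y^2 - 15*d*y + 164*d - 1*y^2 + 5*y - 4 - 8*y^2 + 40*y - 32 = 30*d^3 + 169*d^2 + 187*d + y^2*(-5*d - 9) + y*(-25*d^2 - 20*d + 45) - 36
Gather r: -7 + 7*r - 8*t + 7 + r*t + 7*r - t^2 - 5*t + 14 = r*(t + 14) - t^2 - 13*t + 14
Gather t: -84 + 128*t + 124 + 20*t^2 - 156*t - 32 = 20*t^2 - 28*t + 8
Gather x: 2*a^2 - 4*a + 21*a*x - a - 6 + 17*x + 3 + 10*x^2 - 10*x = 2*a^2 - 5*a + 10*x^2 + x*(21*a + 7) - 3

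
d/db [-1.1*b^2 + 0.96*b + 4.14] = 0.96 - 2.2*b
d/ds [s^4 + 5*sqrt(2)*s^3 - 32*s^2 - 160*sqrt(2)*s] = 4*s^3 + 15*sqrt(2)*s^2 - 64*s - 160*sqrt(2)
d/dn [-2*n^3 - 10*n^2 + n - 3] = -6*n^2 - 20*n + 1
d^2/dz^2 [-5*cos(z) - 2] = 5*cos(z)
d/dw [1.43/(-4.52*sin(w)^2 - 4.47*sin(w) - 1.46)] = (12.9272*sin(w) + 6.3921)*cos(w)/(4.52*sin(w)^2 + 4.47*sin(w) + 1.46)^2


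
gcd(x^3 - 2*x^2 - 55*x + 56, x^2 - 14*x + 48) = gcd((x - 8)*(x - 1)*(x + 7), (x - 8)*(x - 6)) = x - 8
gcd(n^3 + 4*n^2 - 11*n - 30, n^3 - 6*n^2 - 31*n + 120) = n^2 + 2*n - 15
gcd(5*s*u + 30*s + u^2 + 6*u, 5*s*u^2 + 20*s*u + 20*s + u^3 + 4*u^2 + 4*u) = 5*s + u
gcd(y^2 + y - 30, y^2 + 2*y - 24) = y + 6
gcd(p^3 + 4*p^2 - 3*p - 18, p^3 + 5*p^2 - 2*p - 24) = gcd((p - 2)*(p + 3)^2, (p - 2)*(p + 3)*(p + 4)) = p^2 + p - 6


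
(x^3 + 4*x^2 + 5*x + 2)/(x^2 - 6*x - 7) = (x^2 + 3*x + 2)/(x - 7)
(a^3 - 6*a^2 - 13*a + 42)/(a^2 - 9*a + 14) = a + 3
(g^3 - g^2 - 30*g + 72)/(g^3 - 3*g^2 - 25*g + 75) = (g^2 + 2*g - 24)/(g^2 - 25)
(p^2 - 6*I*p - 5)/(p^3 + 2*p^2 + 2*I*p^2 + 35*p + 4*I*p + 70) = (p - I)/(p^2 + p*(2 + 7*I) + 14*I)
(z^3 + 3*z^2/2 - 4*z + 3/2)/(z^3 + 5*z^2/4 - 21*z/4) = 2*(2*z^2 - 3*z + 1)/(z*(4*z - 7))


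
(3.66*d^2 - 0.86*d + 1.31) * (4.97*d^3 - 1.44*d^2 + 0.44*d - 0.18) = 18.1902*d^5 - 9.5446*d^4 + 9.3595*d^3 - 2.9236*d^2 + 0.7312*d - 0.2358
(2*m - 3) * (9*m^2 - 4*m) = 18*m^3 - 35*m^2 + 12*m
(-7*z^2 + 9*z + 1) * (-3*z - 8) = 21*z^3 + 29*z^2 - 75*z - 8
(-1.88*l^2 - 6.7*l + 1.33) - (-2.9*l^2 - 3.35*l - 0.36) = 1.02*l^2 - 3.35*l + 1.69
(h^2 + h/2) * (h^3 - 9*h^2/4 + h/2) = h^5 - 7*h^4/4 - 5*h^3/8 + h^2/4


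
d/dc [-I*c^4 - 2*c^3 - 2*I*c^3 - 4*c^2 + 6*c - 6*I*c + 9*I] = -4*I*c^3 - 6*c^2*(1 + I) - 8*c + 6 - 6*I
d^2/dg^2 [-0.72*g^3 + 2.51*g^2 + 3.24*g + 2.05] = 5.02 - 4.32*g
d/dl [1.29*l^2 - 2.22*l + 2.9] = 2.58*l - 2.22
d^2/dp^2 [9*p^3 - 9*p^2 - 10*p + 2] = 54*p - 18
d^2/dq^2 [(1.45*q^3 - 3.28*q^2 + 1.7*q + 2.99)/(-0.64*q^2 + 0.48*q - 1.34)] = (-1.77635683940025e-15*q^5 + 1.77635683940025e-15*q^4 + 2.441472*q^3 - 18.629952*q^2 - 1.363032*q + 13.342912)/(0.262144*q^6 - 0.589824*q^5 + 2.08896*q^4 - 2.58048*q^3 + 4.37376*q^2 - 2.585664*q + 2.406104)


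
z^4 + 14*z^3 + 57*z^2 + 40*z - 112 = (z - 1)*(z + 4)^2*(z + 7)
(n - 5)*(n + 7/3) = n^2 - 8*n/3 - 35/3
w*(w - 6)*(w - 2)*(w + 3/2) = w^4 - 13*w^3/2 + 18*w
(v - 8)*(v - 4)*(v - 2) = v^3 - 14*v^2 + 56*v - 64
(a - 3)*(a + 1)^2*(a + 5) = a^4 + 4*a^3 - 10*a^2 - 28*a - 15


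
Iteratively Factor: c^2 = (c)*(c)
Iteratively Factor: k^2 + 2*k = (k)*(k + 2)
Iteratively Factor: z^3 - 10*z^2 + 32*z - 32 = (z - 4)*(z^2 - 6*z + 8) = (z - 4)^2*(z - 2)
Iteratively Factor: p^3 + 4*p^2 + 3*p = (p + 1)*(p^2 + 3*p) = p*(p + 1)*(p + 3)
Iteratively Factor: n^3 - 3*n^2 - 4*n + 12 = (n - 3)*(n^2 - 4) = (n - 3)*(n + 2)*(n - 2)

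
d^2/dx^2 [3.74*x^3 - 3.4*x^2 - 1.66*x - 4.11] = 22.44*x - 6.8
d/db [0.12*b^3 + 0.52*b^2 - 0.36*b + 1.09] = 0.36*b^2 + 1.04*b - 0.36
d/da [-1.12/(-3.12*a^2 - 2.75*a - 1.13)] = (-6.9888*a - 3.08)/(3.12*a^2 + 2.75*a + 1.13)^2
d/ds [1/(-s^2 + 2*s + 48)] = 2*(s - 1)/(-s^2 + 2*s + 48)^2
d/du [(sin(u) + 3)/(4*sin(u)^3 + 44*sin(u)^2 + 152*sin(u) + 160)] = -(sin(u)^3 + 10*sin(u)^2 + 33*sin(u) + 37)*cos(u)/(2*(sin(u)^3 + 11*sin(u)^2 + 38*sin(u) + 40)^2)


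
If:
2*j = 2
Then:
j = 1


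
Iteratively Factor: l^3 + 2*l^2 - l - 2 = (l + 1)*(l^2 + l - 2) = (l - 1)*(l + 1)*(l + 2)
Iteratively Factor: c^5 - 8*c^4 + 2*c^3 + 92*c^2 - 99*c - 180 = (c + 3)*(c^4 - 11*c^3 + 35*c^2 - 13*c - 60) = (c - 5)*(c + 3)*(c^3 - 6*c^2 + 5*c + 12) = (c - 5)*(c + 1)*(c + 3)*(c^2 - 7*c + 12) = (c - 5)*(c - 3)*(c + 1)*(c + 3)*(c - 4)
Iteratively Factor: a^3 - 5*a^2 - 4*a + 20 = (a + 2)*(a^2 - 7*a + 10) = (a - 5)*(a + 2)*(a - 2)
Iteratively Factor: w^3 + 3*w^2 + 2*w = (w)*(w^2 + 3*w + 2) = w*(w + 1)*(w + 2)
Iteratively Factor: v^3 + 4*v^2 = (v)*(v^2 + 4*v) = v*(v + 4)*(v)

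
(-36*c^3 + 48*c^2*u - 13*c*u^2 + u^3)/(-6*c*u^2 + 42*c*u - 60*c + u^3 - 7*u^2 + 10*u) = (6*c^2 - 7*c*u + u^2)/(u^2 - 7*u + 10)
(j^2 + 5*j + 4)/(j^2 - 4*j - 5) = (j + 4)/(j - 5)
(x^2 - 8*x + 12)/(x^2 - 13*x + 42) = (x - 2)/(x - 7)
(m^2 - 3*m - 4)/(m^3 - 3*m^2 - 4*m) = 1/m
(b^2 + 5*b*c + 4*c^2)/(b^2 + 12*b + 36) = (b^2 + 5*b*c + 4*c^2)/(b^2 + 12*b + 36)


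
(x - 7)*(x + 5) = x^2 - 2*x - 35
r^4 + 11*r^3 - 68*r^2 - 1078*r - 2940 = (r + 5)*(r + 6)*(r - 7*sqrt(2))*(r + 7*sqrt(2))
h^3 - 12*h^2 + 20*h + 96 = (h - 8)*(h - 6)*(h + 2)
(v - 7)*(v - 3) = v^2 - 10*v + 21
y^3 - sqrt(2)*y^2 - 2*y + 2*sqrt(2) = (y - sqrt(2))^2*(y + sqrt(2))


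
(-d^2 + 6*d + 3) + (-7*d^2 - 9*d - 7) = -8*d^2 - 3*d - 4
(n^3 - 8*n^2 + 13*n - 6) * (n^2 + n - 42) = n^5 - 7*n^4 - 37*n^3 + 343*n^2 - 552*n + 252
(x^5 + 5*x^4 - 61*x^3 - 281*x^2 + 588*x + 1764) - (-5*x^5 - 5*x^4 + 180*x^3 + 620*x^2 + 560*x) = 6*x^5 + 10*x^4 - 241*x^3 - 901*x^2 + 28*x + 1764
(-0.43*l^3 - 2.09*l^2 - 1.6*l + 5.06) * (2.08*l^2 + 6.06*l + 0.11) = -0.8944*l^5 - 6.953*l^4 - 16.0407*l^3 + 0.598899999999999*l^2 + 30.4876*l + 0.5566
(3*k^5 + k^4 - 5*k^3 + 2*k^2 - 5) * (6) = 18*k^5 + 6*k^4 - 30*k^3 + 12*k^2 - 30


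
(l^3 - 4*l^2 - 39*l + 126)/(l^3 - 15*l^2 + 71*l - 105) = (l + 6)/(l - 5)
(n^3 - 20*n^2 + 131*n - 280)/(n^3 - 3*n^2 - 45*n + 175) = (n^2 - 15*n + 56)/(n^2 + 2*n - 35)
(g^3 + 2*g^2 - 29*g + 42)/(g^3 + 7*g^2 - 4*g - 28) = (g - 3)/(g + 2)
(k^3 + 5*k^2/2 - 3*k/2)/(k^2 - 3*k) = (2*k^2 + 5*k - 3)/(2*(k - 3))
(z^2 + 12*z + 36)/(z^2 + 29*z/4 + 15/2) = 4*(z + 6)/(4*z + 5)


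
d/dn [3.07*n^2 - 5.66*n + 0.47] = 6.14*n - 5.66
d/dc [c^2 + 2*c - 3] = 2*c + 2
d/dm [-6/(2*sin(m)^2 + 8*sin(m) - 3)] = 24*(sin(m) + 2)*cos(m)/(8*sin(m) - cos(2*m) - 2)^2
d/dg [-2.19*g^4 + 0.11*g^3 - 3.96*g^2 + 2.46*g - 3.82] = -8.76*g^3 + 0.33*g^2 - 7.92*g + 2.46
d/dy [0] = 0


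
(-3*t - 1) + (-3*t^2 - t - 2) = -3*t^2 - 4*t - 3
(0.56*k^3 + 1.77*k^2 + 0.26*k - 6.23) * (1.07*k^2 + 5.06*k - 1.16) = 0.5992*k^5 + 4.7275*k^4 + 8.5848*k^3 - 7.4037*k^2 - 31.8254*k + 7.2268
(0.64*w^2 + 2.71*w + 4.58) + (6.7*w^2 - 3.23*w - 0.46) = 7.34*w^2 - 0.52*w + 4.12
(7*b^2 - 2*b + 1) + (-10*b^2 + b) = -3*b^2 - b + 1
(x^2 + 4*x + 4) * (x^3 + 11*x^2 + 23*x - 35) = x^5 + 15*x^4 + 71*x^3 + 101*x^2 - 48*x - 140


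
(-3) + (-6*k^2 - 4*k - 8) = -6*k^2 - 4*k - 11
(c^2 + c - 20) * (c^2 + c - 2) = c^4 + 2*c^3 - 21*c^2 - 22*c + 40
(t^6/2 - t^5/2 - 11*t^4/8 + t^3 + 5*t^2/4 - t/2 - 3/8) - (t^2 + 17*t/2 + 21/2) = t^6/2 - t^5/2 - 11*t^4/8 + t^3 + t^2/4 - 9*t - 87/8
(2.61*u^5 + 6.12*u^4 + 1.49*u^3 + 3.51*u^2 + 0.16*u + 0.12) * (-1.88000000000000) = -4.9068*u^5 - 11.5056*u^4 - 2.8012*u^3 - 6.5988*u^2 - 0.3008*u - 0.2256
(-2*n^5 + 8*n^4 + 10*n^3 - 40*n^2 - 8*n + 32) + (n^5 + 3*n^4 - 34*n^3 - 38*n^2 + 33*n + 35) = -n^5 + 11*n^4 - 24*n^3 - 78*n^2 + 25*n + 67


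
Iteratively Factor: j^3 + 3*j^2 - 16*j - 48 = (j - 4)*(j^2 + 7*j + 12) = (j - 4)*(j + 3)*(j + 4)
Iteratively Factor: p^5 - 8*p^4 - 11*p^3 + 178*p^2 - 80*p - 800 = (p - 5)*(p^4 - 3*p^3 - 26*p^2 + 48*p + 160) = (p - 5)^2*(p^3 + 2*p^2 - 16*p - 32) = (p - 5)^2*(p - 4)*(p^2 + 6*p + 8) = (p - 5)^2*(p - 4)*(p + 4)*(p + 2)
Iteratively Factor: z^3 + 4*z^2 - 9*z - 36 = (z + 4)*(z^2 - 9) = (z + 3)*(z + 4)*(z - 3)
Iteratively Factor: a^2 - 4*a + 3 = (a - 3)*(a - 1)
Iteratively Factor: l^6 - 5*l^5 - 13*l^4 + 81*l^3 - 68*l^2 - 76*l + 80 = (l + 4)*(l^5 - 9*l^4 + 23*l^3 - 11*l^2 - 24*l + 20) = (l - 2)*(l + 4)*(l^4 - 7*l^3 + 9*l^2 + 7*l - 10) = (l - 5)*(l - 2)*(l + 4)*(l^3 - 2*l^2 - l + 2) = (l - 5)*(l - 2)*(l - 1)*(l + 4)*(l^2 - l - 2) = (l - 5)*(l - 2)^2*(l - 1)*(l + 4)*(l + 1)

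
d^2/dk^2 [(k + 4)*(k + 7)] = 2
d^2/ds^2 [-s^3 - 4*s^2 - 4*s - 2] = -6*s - 8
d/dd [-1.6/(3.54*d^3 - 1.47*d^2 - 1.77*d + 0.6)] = (16.992*d^2 - 4.704*d - 2.832)/(3.54*d^3 - 1.47*d^2 - 1.77*d + 0.6)^2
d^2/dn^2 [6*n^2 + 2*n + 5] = 12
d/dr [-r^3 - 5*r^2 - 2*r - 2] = -3*r^2 - 10*r - 2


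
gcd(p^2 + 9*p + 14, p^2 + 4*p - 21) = p + 7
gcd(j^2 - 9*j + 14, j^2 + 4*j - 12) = j - 2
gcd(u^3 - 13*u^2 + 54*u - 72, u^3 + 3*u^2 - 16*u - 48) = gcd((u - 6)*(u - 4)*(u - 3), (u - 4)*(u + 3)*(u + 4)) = u - 4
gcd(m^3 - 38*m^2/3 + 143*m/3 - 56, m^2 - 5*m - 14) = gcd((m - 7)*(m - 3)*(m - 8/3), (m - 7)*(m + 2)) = m - 7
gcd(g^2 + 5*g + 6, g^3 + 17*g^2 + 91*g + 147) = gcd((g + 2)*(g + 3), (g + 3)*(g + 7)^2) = g + 3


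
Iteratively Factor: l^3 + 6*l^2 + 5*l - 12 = (l + 4)*(l^2 + 2*l - 3) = (l - 1)*(l + 4)*(l + 3)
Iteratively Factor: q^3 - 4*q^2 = (q)*(q^2 - 4*q) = q^2*(q - 4)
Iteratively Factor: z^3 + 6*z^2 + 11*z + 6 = (z + 1)*(z^2 + 5*z + 6) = (z + 1)*(z + 2)*(z + 3)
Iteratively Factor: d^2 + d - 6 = (d + 3)*(d - 2)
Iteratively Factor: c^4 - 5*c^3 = (c)*(c^3 - 5*c^2) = c^2*(c^2 - 5*c) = c^3*(c - 5)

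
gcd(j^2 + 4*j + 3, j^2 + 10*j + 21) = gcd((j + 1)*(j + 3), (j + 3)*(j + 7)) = j + 3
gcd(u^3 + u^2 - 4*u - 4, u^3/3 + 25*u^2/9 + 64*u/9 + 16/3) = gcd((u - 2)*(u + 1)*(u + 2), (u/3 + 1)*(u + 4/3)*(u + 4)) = 1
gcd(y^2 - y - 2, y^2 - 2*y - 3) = y + 1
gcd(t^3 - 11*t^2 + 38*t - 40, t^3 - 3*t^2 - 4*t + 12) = t - 2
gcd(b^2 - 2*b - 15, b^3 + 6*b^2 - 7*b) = 1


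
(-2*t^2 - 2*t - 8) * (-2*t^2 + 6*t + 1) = 4*t^4 - 8*t^3 + 2*t^2 - 50*t - 8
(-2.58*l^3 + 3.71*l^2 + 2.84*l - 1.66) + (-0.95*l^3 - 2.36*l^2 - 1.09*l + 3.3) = -3.53*l^3 + 1.35*l^2 + 1.75*l + 1.64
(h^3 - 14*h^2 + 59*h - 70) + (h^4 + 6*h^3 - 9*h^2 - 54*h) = h^4 + 7*h^3 - 23*h^2 + 5*h - 70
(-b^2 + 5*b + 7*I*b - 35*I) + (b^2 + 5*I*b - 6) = 5*b + 12*I*b - 6 - 35*I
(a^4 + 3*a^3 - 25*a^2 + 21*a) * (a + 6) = a^5 + 9*a^4 - 7*a^3 - 129*a^2 + 126*a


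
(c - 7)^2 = c^2 - 14*c + 49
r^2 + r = r*(r + 1)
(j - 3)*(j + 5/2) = j^2 - j/2 - 15/2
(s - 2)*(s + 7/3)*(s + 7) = s^3 + 22*s^2/3 - 7*s/3 - 98/3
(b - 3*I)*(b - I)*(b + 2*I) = b^3 - 2*I*b^2 + 5*b - 6*I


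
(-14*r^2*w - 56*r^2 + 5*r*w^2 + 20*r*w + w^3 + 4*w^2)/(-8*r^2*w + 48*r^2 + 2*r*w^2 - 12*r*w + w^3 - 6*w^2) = (7*r*w + 28*r + w^2 + 4*w)/(4*r*w - 24*r + w^2 - 6*w)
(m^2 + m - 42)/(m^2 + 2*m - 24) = (m^2 + m - 42)/(m^2 + 2*m - 24)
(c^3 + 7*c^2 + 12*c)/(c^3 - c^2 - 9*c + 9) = c*(c + 4)/(c^2 - 4*c + 3)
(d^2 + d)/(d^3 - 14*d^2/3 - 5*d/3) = 3*(d + 1)/(3*d^2 - 14*d - 5)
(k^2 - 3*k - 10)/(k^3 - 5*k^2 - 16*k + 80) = (k + 2)/(k^2 - 16)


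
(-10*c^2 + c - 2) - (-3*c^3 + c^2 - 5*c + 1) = 3*c^3 - 11*c^2 + 6*c - 3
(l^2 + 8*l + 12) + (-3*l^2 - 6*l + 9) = -2*l^2 + 2*l + 21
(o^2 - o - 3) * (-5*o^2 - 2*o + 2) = -5*o^4 + 3*o^3 + 19*o^2 + 4*o - 6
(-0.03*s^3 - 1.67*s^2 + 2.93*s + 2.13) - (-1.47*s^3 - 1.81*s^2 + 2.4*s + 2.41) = 1.44*s^3 + 0.14*s^2 + 0.53*s - 0.28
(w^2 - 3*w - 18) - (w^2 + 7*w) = -10*w - 18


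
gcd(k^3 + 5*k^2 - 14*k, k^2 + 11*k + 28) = k + 7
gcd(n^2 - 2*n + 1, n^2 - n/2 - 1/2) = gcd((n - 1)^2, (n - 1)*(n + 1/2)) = n - 1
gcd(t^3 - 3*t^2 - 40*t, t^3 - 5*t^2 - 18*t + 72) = 1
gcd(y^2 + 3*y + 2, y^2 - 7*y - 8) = y + 1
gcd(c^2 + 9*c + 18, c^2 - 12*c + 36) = 1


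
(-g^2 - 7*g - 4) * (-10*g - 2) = 10*g^3 + 72*g^2 + 54*g + 8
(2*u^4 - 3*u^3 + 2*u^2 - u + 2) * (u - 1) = 2*u^5 - 5*u^4 + 5*u^3 - 3*u^2 + 3*u - 2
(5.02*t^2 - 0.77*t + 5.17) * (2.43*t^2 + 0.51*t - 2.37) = 12.1986*t^4 + 0.6891*t^3 + 0.273000000000001*t^2 + 4.4616*t - 12.2529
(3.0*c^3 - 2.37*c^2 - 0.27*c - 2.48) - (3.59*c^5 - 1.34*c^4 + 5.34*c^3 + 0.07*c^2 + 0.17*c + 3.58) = -3.59*c^5 + 1.34*c^4 - 2.34*c^3 - 2.44*c^2 - 0.44*c - 6.06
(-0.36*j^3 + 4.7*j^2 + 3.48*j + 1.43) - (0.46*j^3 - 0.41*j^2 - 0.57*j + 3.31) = -0.82*j^3 + 5.11*j^2 + 4.05*j - 1.88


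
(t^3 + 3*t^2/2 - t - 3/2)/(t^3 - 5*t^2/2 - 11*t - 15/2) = (t - 1)/(t - 5)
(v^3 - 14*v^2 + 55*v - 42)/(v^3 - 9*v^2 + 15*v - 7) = (v - 6)/(v - 1)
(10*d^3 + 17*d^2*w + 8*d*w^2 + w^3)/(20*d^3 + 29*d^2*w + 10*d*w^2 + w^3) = (2*d + w)/(4*d + w)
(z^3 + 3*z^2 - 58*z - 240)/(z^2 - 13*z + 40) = (z^2 + 11*z + 30)/(z - 5)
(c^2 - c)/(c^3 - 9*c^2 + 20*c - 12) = c/(c^2 - 8*c + 12)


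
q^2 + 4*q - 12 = (q - 2)*(q + 6)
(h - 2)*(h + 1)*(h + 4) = h^3 + 3*h^2 - 6*h - 8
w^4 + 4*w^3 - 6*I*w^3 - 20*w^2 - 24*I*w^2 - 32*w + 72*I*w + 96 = (w - 2)*(w + 6)*(w - 4*I)*(w - 2*I)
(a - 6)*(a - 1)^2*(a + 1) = a^4 - 7*a^3 + 5*a^2 + 7*a - 6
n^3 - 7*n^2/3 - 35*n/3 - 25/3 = (n - 5)*(n + 1)*(n + 5/3)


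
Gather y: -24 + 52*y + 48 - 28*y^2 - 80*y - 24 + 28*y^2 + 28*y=0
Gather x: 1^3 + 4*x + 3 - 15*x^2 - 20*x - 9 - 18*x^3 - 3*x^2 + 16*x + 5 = -18*x^3 - 18*x^2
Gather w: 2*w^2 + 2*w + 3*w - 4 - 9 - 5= 2*w^2 + 5*w - 18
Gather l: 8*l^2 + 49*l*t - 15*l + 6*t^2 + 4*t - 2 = 8*l^2 + l*(49*t - 15) + 6*t^2 + 4*t - 2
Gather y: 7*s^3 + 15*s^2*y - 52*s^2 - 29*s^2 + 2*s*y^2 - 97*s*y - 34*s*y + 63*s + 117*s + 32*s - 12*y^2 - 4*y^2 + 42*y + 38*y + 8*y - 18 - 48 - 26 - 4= 7*s^3 - 81*s^2 + 212*s + y^2*(2*s - 16) + y*(15*s^2 - 131*s + 88) - 96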